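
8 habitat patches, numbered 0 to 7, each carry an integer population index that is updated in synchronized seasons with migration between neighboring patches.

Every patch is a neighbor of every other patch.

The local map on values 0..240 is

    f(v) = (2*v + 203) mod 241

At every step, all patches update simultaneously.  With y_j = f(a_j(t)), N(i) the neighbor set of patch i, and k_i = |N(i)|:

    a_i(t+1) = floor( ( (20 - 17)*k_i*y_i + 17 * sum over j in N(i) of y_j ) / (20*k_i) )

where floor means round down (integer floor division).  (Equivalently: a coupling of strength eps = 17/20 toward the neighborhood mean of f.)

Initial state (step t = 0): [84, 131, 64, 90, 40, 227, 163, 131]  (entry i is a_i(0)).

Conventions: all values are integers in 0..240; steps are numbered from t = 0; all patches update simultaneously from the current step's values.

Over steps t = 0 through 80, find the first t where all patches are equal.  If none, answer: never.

Answer: 2
Key observation: Synchronization is absorbing here: once all patches are equal they stay equal, and step 2 is the first all-equal step.

Derivation:
t=0: [84, 131, 64, 90, 40, 227, 163, 131]  (not all equal)
t=1: [134, 136, 132, 134, 131, 135, 131, 136]  (not all equal)
t=2: [229, 229, 229, 229, 229, 229, 229, 229]  (all equal)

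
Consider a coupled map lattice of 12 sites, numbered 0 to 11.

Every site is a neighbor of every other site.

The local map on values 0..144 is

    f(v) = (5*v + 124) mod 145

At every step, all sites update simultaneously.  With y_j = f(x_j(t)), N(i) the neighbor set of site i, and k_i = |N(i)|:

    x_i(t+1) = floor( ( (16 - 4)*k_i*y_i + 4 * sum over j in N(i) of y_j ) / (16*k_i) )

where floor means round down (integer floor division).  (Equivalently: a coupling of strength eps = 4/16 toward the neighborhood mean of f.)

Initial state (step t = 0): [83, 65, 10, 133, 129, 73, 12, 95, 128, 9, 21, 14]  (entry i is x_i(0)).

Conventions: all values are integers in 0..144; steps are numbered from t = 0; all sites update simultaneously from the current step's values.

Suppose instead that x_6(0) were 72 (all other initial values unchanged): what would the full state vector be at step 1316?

Answer: [103, 103, 103, 103, 103, 103, 49, 49, 103, 103, 103, 49]
Key observation: The state at step 19, [55, 55, 55, 55, 55, 55, 69, 69, 55, 55, 55, 69], reappears at step 27: the system is in a cycle of period 8 from step 19 on.  Therefore the state at step 1316 equals the state at step 19 + ((1316 - 19) mod 8) = 20, which is [103, 103, 103, 103, 103, 103, 49, 49, 103, 103, 103, 49].

Derivation:
t=0: [83, 65, 10, 133, 129, 73, 72, 95, 128, 9, 21, 14]
t=1: [88, 23, 34, 59, 45, 52, 48, 26, 41, 30, 74, 48]
t=2: [116, 90, 25, 116, 65, 90, 76, 101, 50, 116, 65, 76]
t=3: [114, 125, 99, 114, 34, 125, 74, 59, 85, 114, 34, 74]
t=4: [101, 35, 46, 101, 21, 35, 61, 111, 101, 101, 21, 61]
t=5: [54, 25, 65, 54, 79, 25, 119, 90, 54, 54, 79, 119]
t=6: [103, 103, 37, 103, 88, 103, 128, 128, 103, 103, 88, 128]
t=7: [59, 59, 30, 59, 110, 59, 45, 45, 59, 59, 110, 45]
t=8: [122, 122, 122, 122, 97, 122, 71, 71, 122, 122, 97, 71]
t=9: [12, 12, 12, 12, 26, 12, 37, 37, 12, 12, 26, 37]
t=10: [40, 40, 40, 40, 91, 40, 26, 26, 40, 40, 91, 26]
t=11: [44, 44, 44, 44, 124, 44, 98, 98, 44, 44, 124, 98]
t=12: [51, 51, 51, 51, 25, 51, 36, 36, 51, 51, 25, 36]
t=13: [84, 84, 84, 84, 95, 84, 30, 30, 84, 84, 95, 30]
t=14: [106, 106, 106, 106, 40, 106, 120, 120, 106, 106, 40, 120]
t=15: [76, 76, 76, 76, 47, 76, 127, 127, 76, 76, 47, 127]
t=16: [66, 66, 66, 66, 66, 66, 41, 41, 66, 66, 66, 41]
t=17: [20, 20, 20, 20, 20, 20, 34, 34, 20, 20, 20, 34]
t=18: [73, 73, 73, 73, 73, 73, 19, 19, 73, 73, 73, 19]
t=19: [55, 55, 55, 55, 55, 55, 69, 69, 55, 55, 55, 69]
t=20: [103, 103, 103, 103, 103, 103, 49, 49, 103, 103, 103, 49]
t=21: [60, 60, 60, 60, 60, 60, 74, 74, 60, 60, 60, 74]
t=22: [128, 128, 128, 128, 128, 128, 74, 74, 128, 128, 128, 74]
t=23: [40, 40, 40, 40, 40, 40, 54, 54, 40, 40, 40, 54]
t=24: [38, 38, 38, 38, 38, 38, 89, 89, 38, 38, 38, 89]
t=25: [31, 31, 31, 31, 31, 31, 111, 111, 31, 31, 31, 111]
t=26: [131, 131, 131, 131, 131, 131, 106, 106, 131, 131, 131, 106]
t=27: [55, 55, 55, 55, 55, 55, 69, 69, 55, 55, 55, 69]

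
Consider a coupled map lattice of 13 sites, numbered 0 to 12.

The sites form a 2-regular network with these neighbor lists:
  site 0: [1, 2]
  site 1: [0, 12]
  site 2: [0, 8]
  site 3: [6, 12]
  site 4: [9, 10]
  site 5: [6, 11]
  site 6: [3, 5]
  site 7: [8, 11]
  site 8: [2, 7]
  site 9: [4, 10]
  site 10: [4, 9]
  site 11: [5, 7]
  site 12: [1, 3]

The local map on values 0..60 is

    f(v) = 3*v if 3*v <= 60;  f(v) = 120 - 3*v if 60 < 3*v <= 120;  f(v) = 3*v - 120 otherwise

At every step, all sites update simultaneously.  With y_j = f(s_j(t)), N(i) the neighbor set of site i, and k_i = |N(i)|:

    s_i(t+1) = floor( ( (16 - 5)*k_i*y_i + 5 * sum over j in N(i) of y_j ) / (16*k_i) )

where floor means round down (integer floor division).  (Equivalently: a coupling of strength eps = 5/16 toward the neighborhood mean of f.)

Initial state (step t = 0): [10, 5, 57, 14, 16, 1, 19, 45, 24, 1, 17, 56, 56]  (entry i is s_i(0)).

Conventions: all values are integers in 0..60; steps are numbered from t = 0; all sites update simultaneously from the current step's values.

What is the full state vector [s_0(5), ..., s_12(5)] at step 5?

Answer: [4, 13, 22, 23, 33, 16, 30, 26, 43, 23, 42, 30, 36]

Derivation:
t=0: [10, 5, 57, 14, 16, 1, 19, 45, 24, 1, 17, 56, 56]
t=1: [30, 22, 47, 45, 41, 18, 46, 25, 43, 17, 43, 35, 41]
t=2: [32, 42, 20, 13, 11, 42, 23, 34, 16, 36, 14, 25, 12]
t=3: [26, 13, 52, 40, 31, 19, 42, 26, 45, 19, 35, 34, 31]
t=4: [40, 37, 33, 5, 29, 42, 13, 34, 22, 45, 23, 27, 24]
t=5: [4, 13, 22, 23, 33, 16, 30, 26, 43, 23, 42, 30, 36]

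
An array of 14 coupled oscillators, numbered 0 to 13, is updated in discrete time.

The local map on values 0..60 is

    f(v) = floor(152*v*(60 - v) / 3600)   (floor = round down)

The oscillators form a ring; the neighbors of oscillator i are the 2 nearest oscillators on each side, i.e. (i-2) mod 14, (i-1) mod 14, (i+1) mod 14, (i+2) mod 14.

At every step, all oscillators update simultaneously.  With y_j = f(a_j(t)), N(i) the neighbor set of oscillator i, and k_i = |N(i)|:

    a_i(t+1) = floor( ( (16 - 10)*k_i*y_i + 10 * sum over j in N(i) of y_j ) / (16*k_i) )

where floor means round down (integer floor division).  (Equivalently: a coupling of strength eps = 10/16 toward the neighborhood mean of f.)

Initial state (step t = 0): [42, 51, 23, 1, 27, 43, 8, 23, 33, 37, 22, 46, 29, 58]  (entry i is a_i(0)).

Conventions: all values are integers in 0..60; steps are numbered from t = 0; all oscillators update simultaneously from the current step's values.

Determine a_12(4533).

Simulating step by step:
t=0: [42, 51, 23, 1, 27, 43, 8, 23, 33, 37, 22, 46, 29, 58]
t=1: [26, 18, 27, 19, 27, 25, 28, 31, 32, 34, 34, 27, 29, 19]
t=2: [35, 33, 35, 34, 36, 35, 36, 36, 37, 37, 37, 36, 36, 34]
t=3: [36, 36, 36, 36, 36, 36, 35, 35, 35, 35, 35, 35, 36, 36]
t=4: [36, 36, 36, 36, 36, 36, 36, 36, 36, 36, 36, 36, 36, 36]
t=5: [36, 36, 36, 36, 36, 36, 36, 36, 36, 36, 36, 36, 36, 36]

Answer: a_12(4533) = 36
Key observation: The state at step 4, [36, 36, 36, 36, 36, 36, 36, 36, 36, 36, 36, 36, 36, 36], reappears at step 5: the system is in a cycle of period 1 from step 4 on.  Therefore the state at step 4533 equals the state at step 4 + ((4533 - 4) mod 1) = 4, which is [36, 36, 36, 36, 36, 36, 36, 36, 36, 36, 36, 36, 36, 36].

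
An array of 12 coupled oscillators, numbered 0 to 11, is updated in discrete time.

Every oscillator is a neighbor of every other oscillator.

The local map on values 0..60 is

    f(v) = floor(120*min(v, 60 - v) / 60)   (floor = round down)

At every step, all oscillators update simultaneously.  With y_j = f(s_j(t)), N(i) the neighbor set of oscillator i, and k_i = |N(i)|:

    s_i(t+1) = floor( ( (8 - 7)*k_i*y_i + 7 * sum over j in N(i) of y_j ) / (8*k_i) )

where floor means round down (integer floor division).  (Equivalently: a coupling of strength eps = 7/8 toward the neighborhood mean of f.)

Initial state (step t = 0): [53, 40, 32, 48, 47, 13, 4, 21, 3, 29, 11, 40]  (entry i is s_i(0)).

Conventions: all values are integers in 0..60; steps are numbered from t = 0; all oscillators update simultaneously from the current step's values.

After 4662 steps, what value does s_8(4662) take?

Answer: s_8(4662) = 32
Key observation: The state at step 4, [8, 8, 8, 8, 8, 8, 8, 8, 8, 8, 8, 8], reappears at step 8: the system is in a cycle of period 4 from step 4 on.  Therefore the state at step 4662 equals the state at step 4 + ((4662 - 4) mod 4) = 6, which is [32, 32, 32, 32, 32, 32, 32, 32, 32, 32, 32, 32].

Derivation:
t=0: [53, 40, 32, 48, 47, 13, 4, 21, 3, 29, 11, 40]
t=1: [29, 30, 31, 29, 29, 29, 29, 30, 29, 31, 29, 30]
t=2: [58, 58, 58, 58, 58, 58, 58, 58, 58, 58, 58, 58]
t=3: [4, 4, 4, 4, 4, 4, 4, 4, 4, 4, 4, 4]
t=4: [8, 8, 8, 8, 8, 8, 8, 8, 8, 8, 8, 8]
t=5: [16, 16, 16, 16, 16, 16, 16, 16, 16, 16, 16, 16]
t=6: [32, 32, 32, 32, 32, 32, 32, 32, 32, 32, 32, 32]
t=7: [56, 56, 56, 56, 56, 56, 56, 56, 56, 56, 56, 56]
t=8: [8, 8, 8, 8, 8, 8, 8, 8, 8, 8, 8, 8]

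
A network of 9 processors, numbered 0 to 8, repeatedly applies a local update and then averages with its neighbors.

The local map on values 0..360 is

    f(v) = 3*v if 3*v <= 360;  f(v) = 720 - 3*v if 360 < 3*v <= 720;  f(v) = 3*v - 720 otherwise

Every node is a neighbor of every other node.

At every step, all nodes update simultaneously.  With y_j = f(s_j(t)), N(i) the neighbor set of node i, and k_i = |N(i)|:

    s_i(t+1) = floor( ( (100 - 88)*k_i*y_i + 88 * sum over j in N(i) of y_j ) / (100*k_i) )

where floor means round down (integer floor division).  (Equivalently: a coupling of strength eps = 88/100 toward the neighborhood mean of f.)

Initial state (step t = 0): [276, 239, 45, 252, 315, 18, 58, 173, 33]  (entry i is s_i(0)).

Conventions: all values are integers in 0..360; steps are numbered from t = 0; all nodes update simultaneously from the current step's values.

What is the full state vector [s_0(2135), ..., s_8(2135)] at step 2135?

Answer: [171, 171, 171, 171, 171, 171, 171, 171, 171]
Key observation: The state at step 4, [207, 207, 207, 207, 207, 207, 207, 207, 207], reappears at step 8: the system is in a cycle of period 4 from step 4 on.  Therefore the state at step 2135 equals the state at step 4 + ((2135 - 4) mod 4) = 7, which is [171, 171, 171, 171, 171, 171, 171, 171, 171].

Derivation:
t=0: [276, 239, 45, 252, 315, 18, 58, 173, 33]
t=1: [114, 113, 115, 114, 116, 114, 115, 115, 114]
t=2: [343, 343, 343, 343, 343, 343, 343, 343, 343]
t=3: [309, 309, 309, 309, 309, 309, 309, 309, 309]
t=4: [207, 207, 207, 207, 207, 207, 207, 207, 207]
t=5: [99, 99, 99, 99, 99, 99, 99, 99, 99]
t=6: [297, 297, 297, 297, 297, 297, 297, 297, 297]
t=7: [171, 171, 171, 171, 171, 171, 171, 171, 171]
t=8: [207, 207, 207, 207, 207, 207, 207, 207, 207]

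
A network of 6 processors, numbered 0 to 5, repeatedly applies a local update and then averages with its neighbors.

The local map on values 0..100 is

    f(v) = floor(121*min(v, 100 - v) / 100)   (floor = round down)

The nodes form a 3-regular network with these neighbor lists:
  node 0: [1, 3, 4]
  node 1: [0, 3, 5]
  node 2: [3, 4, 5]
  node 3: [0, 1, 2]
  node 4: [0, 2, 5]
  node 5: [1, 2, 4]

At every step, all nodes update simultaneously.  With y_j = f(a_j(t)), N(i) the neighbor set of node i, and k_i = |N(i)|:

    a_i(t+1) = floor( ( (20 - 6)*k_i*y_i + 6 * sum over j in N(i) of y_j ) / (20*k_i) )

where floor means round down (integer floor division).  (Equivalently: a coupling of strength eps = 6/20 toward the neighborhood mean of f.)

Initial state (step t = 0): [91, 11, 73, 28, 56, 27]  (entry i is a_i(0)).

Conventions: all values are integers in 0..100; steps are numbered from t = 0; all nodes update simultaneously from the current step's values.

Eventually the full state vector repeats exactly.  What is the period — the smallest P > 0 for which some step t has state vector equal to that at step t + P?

Simulating step by step:
t=0: [91, 11, 73, 28, 56, 27]
t=1: [16, 16, 34, 28, 44, 32]
t=2: [23, 22, 41, 31, 46, 37]
t=3: [30, 29, 47, 36, 50, 43]
t=4: [39, 37, 54, 42, 56, 51]
t=5: [47, 46, 54, 49, 53, 56]
t=6: [56, 55, 55, 57, 55, 53]
t=7: [53, 53, 54, 52, 54, 55]
t=8: [56, 56, 55, 57, 55, 54]
t=9: [53, 53, 53, 52, 54, 54]
t=10: [56, 56, 56, 57, 55, 55]
t=11: [53, 53, 53, 52, 53, 53]
t=12: [56, 56, 56, 57, 56, 56]
t=13: [52, 52, 52, 52, 53, 53]
t=14: [57, 57, 57, 58, 56, 56]
t=15: [51, 51, 52, 50, 52, 52]
t=16: [59, 59, 58, 59, 58, 58]
t=17: [49, 49, 49, 49, 49, 49]
t=18: [59, 59, 59, 59, 59, 59]
t=19: [49, 49, 49, 49, 49, 49]

Answer: 2
Key observation: The state at step 17, [49, 49, 49, 49, 49, 49], reappears at step 19 — and no state repeats earlier — so the cycle the system enters has period 2.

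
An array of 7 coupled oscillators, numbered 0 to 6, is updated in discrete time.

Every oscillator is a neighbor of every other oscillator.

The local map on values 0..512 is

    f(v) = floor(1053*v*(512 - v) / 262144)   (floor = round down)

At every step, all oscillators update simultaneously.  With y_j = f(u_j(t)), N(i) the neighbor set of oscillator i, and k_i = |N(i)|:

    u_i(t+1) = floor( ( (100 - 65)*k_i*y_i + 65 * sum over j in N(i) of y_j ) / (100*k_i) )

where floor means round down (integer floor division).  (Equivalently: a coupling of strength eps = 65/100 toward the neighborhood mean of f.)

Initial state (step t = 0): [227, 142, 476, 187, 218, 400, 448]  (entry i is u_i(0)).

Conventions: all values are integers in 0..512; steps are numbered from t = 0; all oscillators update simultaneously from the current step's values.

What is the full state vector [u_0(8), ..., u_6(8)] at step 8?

Simulating step by step:
t=0: [227, 142, 476, 187, 218, 400, 448]
t=1: [207, 195, 160, 203, 206, 187, 172]
t=2: [246, 245, 239, 245, 246, 244, 241]
t=3: [262, 262, 262, 262, 262, 262, 262]
t=4: [263, 263, 263, 263, 263, 263, 263]
t=5: [263, 263, 263, 263, 263, 263, 263]
t=6: [263, 263, 263, 263, 263, 263, 263]
t=7: [263, 263, 263, 263, 263, 263, 263]
t=8: [263, 263, 263, 263, 263, 263, 263]

Answer: [263, 263, 263, 263, 263, 263, 263]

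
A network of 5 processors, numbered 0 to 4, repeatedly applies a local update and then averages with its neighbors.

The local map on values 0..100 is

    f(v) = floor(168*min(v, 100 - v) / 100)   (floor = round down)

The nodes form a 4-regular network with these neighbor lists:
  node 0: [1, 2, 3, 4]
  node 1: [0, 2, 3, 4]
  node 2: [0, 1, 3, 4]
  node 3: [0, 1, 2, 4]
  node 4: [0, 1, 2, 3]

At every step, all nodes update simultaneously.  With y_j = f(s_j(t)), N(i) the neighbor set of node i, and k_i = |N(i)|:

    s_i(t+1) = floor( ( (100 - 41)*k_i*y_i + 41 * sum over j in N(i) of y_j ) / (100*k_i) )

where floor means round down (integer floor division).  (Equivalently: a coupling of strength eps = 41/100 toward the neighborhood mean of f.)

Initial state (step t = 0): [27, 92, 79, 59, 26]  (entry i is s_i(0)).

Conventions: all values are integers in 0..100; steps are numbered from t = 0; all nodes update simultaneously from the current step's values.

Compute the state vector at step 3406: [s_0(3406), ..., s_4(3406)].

Simulating step by step:
t=0: [27, 92, 79, 59, 26]
t=1: [42, 27, 37, 54, 41]
t=2: [67, 54, 63, 70, 66]
t=3: [57, 68, 61, 55, 58]
t=4: [69, 60, 66, 70, 68]
t=5: [53, 61, 56, 52, 54]
t=6: [76, 69, 73, 77, 75]
t=7: [41, 47, 44, 40, 42]
t=8: [69, 74, 72, 69, 70]
t=9: [50, 45, 47, 50, 49]
t=10: [82, 77, 79, 82, 81]
t=11: [31, 35, 33, 31, 31]
t=12: [52, 55, 54, 52, 52]
t=13: [79, 76, 77, 79, 79]
t=14: [35, 38, 37, 35, 35]
t=15: [58, 61, 60, 58, 58]
t=16: [69, 66, 67, 69, 69]
t=17: [52, 55, 54, 52, 52]

Answer: [69, 66, 67, 69, 69]
Key observation: The state at step 12, [52, 55, 54, 52, 52], reappears at step 17: the system is in a cycle of period 5 from step 12 on.  Therefore the state at step 3406 equals the state at step 12 + ((3406 - 12) mod 5) = 16, which is [69, 66, 67, 69, 69].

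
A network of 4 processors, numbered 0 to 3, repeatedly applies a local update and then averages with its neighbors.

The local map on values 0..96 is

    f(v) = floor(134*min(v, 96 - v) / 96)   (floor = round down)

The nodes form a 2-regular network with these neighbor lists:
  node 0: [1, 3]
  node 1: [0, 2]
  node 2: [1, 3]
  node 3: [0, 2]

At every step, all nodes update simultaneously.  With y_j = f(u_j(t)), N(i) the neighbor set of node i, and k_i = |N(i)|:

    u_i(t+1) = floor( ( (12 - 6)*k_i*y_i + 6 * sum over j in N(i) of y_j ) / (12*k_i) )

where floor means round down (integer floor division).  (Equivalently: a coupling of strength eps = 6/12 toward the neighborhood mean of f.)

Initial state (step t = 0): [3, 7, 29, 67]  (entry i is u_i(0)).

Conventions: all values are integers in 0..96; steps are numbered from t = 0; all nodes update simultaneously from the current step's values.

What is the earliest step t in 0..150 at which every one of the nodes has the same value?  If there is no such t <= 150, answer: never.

Answer: 16
Key observation: Synchronization is absorbing here: once all nodes are equal they stay equal, and step 16 is the first all-equal step.

Derivation:
t=0: [3, 7, 29, 67]  (not all equal)
t=1: [14, 15, 32, 31]  (not all equal)
t=2: [25, 25, 37, 37]  (not all equal)
t=3: [38, 38, 46, 46]  (not all equal)
t=4: [55, 55, 61, 61]  (not all equal)
t=5: [54, 54, 50, 50]  (not all equal)
t=6: [59, 59, 62, 62]  (not all equal)
t=7: [50, 50, 48, 48]  (not all equal)
t=8: [64, 64, 66, 66]  (not all equal)
t=9: [43, 43, 41, 41]  (not all equal)
t=10: [59, 59, 57, 57]  (not all equal)
t=11: [51, 51, 53, 53]  (not all equal)
t=12: [61, 61, 60, 60]  (not all equal)
t=13: [48, 48, 49, 49]  (not all equal)
t=14: [66, 66, 65, 65]  (not all equal)
t=15: [41, 41, 42, 42]  (not all equal)
t=16: [57, 57, 57, 57]  (all equal)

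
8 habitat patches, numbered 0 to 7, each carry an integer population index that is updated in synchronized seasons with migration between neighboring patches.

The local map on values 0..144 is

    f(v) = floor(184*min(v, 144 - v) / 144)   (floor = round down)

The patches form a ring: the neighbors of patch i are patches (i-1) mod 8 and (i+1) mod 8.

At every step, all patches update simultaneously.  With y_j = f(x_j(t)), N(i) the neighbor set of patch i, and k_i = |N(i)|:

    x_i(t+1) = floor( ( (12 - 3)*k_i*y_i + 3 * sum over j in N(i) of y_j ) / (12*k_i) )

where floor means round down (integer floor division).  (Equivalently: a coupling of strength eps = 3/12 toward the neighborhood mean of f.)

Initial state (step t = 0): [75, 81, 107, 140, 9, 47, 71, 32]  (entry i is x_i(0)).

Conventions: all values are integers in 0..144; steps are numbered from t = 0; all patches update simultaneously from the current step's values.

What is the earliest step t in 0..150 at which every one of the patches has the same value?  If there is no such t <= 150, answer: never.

Simulating step by step:
t=0: [75, 81, 107, 140, 9, 47, 71, 32]  (not all equal)
t=1: [81, 76, 45, 11, 16, 57, 80, 52]  (not all equal)
t=2: [79, 81, 55, 20, 25, 66, 78, 69]  (not all equal)
t=3: [83, 79, 65, 31, 36, 77, 84, 86]  (not all equal)
t=4: [77, 82, 77, 45, 50, 79, 76, 74]  (not all equal)
t=5: [84, 80, 80, 61, 64, 80, 86, 88]  (not all equal)
t=6: [76, 80, 80, 78, 80, 80, 74, 72]  (not all equal)
t=7: [86, 81, 81, 83, 81, 82, 88, 90]  (not all equal)
t=8: [74, 79, 79, 77, 79, 78, 71, 69]  (not all equal)
t=9: [88, 83, 83, 84, 83, 84, 89, 88]  (not all equal)
t=10: [71, 76, 76, 76, 76, 75, 70, 70]  (not all equal)
t=11: [89, 86, 86, 86, 86, 87, 88, 89]  (not all equal)
t=12: [70, 73, 74, 74, 73, 72, 71, 70]  (not all equal)
t=13: [89, 89, 89, 89, 90, 91, 90, 89]  (not all equal)
t=14: [70, 70, 70, 69, 68, 67, 68, 69]  (not all equal)
t=15: [88, 89, 88, 87, 86, 85, 86, 87]  (not all equal)
t=16: [71, 70, 71, 72, 73, 74, 73, 72]  (not all equal)
t=17: [90, 89, 90, 91, 90, 89, 90, 91]  (not all equal)
t=18: [68, 69, 68, 67, 68, 69, 68, 67]  (not all equal)
t=19: [86, 87, 86, 85, 86, 87, 86, 85]  (not all equal)
t=20: [73, 72, 73, 74, 73, 72, 73, 74]  (not all equal)
t=21: [90, 91, 90, 89, 90, 91, 90, 89]  (not all equal)
t=22: [68, 67, 68, 69, 68, 67, 68, 69]  (not all equal)
t=23: [86, 85, 86, 87, 86, 85, 86, 87]  (not all equal)
t=24: [73, 74, 73, 72, 73, 74, 73, 72]  (not all equal)
t=25: [90, 89, 90, 91, 90, 89, 90, 91]  (not all equal)

Answer: never
Key observation: The state at step 17 reappears at step 25 — the system is in a cycle of period 8 from step 17 on.  No step 0..25 is synchronized, and the cycle repeats forever, so no step up to 150 (or ever) has all patches equal.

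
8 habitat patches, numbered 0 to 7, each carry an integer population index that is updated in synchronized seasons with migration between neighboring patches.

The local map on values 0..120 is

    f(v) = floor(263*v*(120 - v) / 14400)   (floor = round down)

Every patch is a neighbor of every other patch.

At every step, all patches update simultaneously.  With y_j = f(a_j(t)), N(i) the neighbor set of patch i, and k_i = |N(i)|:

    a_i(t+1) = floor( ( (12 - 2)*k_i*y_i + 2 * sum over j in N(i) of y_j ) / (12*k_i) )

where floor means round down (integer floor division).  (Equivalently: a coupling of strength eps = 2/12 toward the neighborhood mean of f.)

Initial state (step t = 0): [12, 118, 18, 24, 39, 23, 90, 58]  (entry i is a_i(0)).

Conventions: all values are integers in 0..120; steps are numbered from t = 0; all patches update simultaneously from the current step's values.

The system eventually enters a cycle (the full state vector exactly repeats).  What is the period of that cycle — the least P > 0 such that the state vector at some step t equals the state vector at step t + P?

Answer: 1
Key observation: The state at step 5, [65, 65, 65, 65, 65, 65, 65, 65], reappears at step 6 — and no state repeats earlier — so the cycle the system enters has period 1.

Derivation:
t=0: [12, 118, 18, 24, 39, 23, 90, 58]
t=1: [26, 10, 34, 41, 53, 39, 47, 60]
t=2: [45, 26, 53, 57, 61, 56, 60, 62]
t=3: [61, 47, 63, 64, 64, 64, 64, 64]
t=4: [64, 62, 64, 64, 64, 64, 64, 64]
t=5: [65, 65, 65, 65, 65, 65, 65, 65]
t=6: [65, 65, 65, 65, 65, 65, 65, 65]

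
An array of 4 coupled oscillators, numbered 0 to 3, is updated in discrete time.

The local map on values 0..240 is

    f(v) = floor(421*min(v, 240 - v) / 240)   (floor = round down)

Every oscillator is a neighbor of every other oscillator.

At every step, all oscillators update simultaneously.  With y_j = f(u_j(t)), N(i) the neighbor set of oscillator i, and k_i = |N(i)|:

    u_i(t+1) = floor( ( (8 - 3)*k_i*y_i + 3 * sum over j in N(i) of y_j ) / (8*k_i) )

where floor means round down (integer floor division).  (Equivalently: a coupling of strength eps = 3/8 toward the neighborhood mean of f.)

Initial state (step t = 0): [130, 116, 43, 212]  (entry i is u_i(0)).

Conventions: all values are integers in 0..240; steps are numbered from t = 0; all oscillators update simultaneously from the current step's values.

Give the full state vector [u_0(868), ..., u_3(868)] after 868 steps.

Simulating step by step:
t=0: [130, 116, 43, 212]
t=1: [160, 166, 102, 89]
t=2: [145, 139, 164, 153]
t=3: [161, 167, 145, 154]
t=4: [141, 136, 155, 147]
t=5: [169, 174, 157, 164]
t=6: [126, 122, 137, 131]
t=7: [196, 200, 187, 192]
t=8: [78, 75, 86, 82]
t=9: [138, 135, 145, 141]
t=10: [176, 179, 170, 174]
t=11: [113, 110, 118, 114]
t=12: [198, 195, 202, 198]
t=13: [72, 75, 69, 72]
t=14: [126, 128, 123, 126]
t=15: [199, 197, 202, 199]
t=16: [70, 72, 68, 70]
t=17: [122, 124, 120, 122]
t=18: [206, 204, 208, 206]
t=19: [59, 61, 57, 59]
t=20: [103, 105, 101, 103]
t=21: [180, 182, 178, 180]
t=22: [104, 102, 106, 104]
t=23: [181, 179, 183, 181]
t=24: [103, 105, 101, 103]

Answer: [103, 105, 101, 103]
Key observation: The state at step 20, [103, 105, 101, 103], reappears at step 24: the system is in a cycle of period 4 from step 20 on.  Therefore the state at step 868 equals the state at step 20 + ((868 - 20) mod 4) = 20, which is [103, 105, 101, 103].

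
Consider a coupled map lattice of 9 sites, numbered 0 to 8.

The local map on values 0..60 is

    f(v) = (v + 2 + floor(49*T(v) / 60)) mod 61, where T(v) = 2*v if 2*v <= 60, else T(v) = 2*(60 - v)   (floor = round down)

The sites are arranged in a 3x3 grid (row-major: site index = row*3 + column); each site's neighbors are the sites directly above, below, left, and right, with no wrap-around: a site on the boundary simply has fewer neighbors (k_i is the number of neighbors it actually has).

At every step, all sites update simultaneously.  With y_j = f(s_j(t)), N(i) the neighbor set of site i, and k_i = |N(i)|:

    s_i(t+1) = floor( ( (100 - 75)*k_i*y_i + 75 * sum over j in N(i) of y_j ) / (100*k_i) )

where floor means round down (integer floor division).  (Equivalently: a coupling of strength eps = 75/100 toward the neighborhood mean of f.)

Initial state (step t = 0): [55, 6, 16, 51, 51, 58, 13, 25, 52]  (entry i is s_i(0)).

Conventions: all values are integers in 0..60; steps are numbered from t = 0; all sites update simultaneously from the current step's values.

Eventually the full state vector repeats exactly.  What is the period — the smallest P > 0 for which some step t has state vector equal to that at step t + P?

Answer: 8
Key observation: The state at step 11, [20, 20, 20, 20, 20, 20, 20, 20, 20], reappears at step 19 — and no state repeats earlier — so the cycle the system enters has period 8.

Derivation:
t=0: [55, 6, 16, 51, 51, 58, 13, 25, 52]
t=1: [9, 17, 18, 13, 7, 14, 13, 13, 4]
t=2: [37, 35, 43, 29, 34, 29, 36, 26, 30]
t=3: [16, 14, 15, 16, 15, 16, 13, 15, 14]
t=4: [41, 41, 41, 41, 41, 41, 40, 39, 41]
t=5: [13, 13, 13, 13, 13, 13, 13, 13, 13]
t=6: [36, 36, 36, 36, 36, 36, 36, 36, 36]
t=7: [16, 16, 16, 16, 16, 16, 16, 16, 16]
t=8: [44, 44, 44, 44, 44, 44, 44, 44, 44]
t=9: [11, 11, 11, 11, 11, 11, 11, 11, 11]
t=10: [30, 30, 30, 30, 30, 30, 30, 30, 30]
t=11: [20, 20, 20, 20, 20, 20, 20, 20, 20]
t=12: [54, 54, 54, 54, 54, 54, 54, 54, 54]
t=13: [4, 4, 4, 4, 4, 4, 4, 4, 4]
t=14: [12, 12, 12, 12, 12, 12, 12, 12, 12]
t=15: [33, 33, 33, 33, 33, 33, 33, 33, 33]
t=16: [18, 18, 18, 18, 18, 18, 18, 18, 18]
t=17: [49, 49, 49, 49, 49, 49, 49, 49, 49]
t=18: [7, 7, 7, 7, 7, 7, 7, 7, 7]
t=19: [20, 20, 20, 20, 20, 20, 20, 20, 20]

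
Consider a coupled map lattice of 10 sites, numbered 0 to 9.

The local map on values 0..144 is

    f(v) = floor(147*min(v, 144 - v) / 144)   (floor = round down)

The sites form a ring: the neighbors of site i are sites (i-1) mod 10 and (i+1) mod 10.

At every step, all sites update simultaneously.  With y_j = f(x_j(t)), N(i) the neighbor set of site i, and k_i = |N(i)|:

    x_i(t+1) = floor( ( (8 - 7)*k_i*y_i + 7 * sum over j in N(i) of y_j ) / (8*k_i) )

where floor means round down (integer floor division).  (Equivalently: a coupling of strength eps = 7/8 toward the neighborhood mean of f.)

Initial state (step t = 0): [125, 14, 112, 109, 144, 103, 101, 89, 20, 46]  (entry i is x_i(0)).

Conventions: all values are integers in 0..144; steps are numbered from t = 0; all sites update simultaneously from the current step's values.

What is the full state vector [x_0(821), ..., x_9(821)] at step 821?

Answer: [24, 24, 24, 24, 24, 24, 24, 24, 24, 24]
Key observation: The state at step 17, [24, 24, 24, 24, 24, 24, 24, 24, 24, 24], reappears at step 18: the system is in a cycle of period 1 from step 17 on.  Therefore the state at step 821 equals the state at step 17 + ((821 - 17) mod 1) = 17, which is [24, 24, 24, 24, 24, 24, 24, 24, 24, 24].

Derivation:
t=0: [125, 14, 112, 109, 144, 103, 101, 89, 20, 46]
t=1: [28, 24, 25, 18, 33, 23, 47, 34, 47, 22]
t=2: [23, 26, 21, 27, 22, 37, 30, 45, 30, 35]
t=3: [29, 22, 25, 22, 30, 27, 39, 31, 38, 27]
t=4: [25, 26, 22, 26, 25, 33, 30, 37, 30, 32]
t=5: [28, 23, 25, 23, 28, 28, 34, 30, 33, 28]
t=6: [25, 26, 23, 26, 25, 30, 29, 33, 29, 30]
t=7: [27, 24, 25, 24, 27, 27, 31, 29, 31, 27]
t=8: [25, 25, 24, 25, 25, 28, 28, 30, 28, 28]
t=9: [26, 24, 24, 24, 26, 26, 28, 28, 28, 26]
t=10: [25, 24, 24, 24, 25, 26, 27, 28, 27, 26]
t=11: [25, 24, 24, 24, 25, 26, 27, 27, 27, 26]
t=12: [25, 24, 24, 24, 25, 26, 26, 27, 26, 26]
t=13: [25, 24, 24, 24, 25, 25, 26, 26, 26, 25]
t=14: [24, 24, 24, 24, 24, 25, 25, 26, 25, 25]
t=15: [24, 24, 24, 24, 24, 24, 25, 25, 25, 24]
t=16: [24, 24, 24, 24, 24, 24, 24, 25, 24, 24]
t=17: [24, 24, 24, 24, 24, 24, 24, 24, 24, 24]
t=18: [24, 24, 24, 24, 24, 24, 24, 24, 24, 24]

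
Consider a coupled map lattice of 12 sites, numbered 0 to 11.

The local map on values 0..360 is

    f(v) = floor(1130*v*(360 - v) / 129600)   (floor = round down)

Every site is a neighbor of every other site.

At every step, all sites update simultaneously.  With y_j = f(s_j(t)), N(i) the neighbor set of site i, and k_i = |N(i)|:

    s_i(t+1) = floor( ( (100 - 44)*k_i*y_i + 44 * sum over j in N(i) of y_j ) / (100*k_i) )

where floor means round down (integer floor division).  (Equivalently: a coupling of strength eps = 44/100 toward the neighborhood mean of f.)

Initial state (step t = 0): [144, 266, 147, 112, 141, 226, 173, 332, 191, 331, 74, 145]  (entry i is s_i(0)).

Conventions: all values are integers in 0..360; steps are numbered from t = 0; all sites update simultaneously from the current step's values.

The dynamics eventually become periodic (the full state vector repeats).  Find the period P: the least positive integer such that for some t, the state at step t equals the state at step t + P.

Simulating step by step:
t=0: [144, 266, 147, 112, 141, 226, 173, 332, 191, 331, 74, 145]
t=1: [249, 222, 250, 234, 248, 246, 255, 150, 254, 151, 204, 249]
t=2: [245, 259, 245, 254, 246, 247, 242, 263, 242, 263, 264, 245]
t=3: [241, 232, 241, 235, 240, 240, 242, 229, 242, 229, 228, 241]
t=4: [251, 256, 251, 254, 252, 252, 250, 257, 250, 257, 258, 251]
t=5: [236, 233, 236, 234, 236, 236, 237, 232, 237, 232, 231, 236]
t=6: [255, 257, 255, 256, 255, 255, 255, 257, 255, 257, 257, 255]
t=7: [232, 230, 232, 231, 232, 232, 232, 230, 232, 230, 230, 232]
t=8: [258, 259, 258, 258, 258, 258, 258, 259, 258, 259, 259, 258]
t=9: [228, 228, 228, 228, 228, 228, 228, 228, 228, 228, 228, 228]
t=10: [262, 262, 262, 262, 262, 262, 262, 262, 262, 262, 262, 262]
t=11: [223, 223, 223, 223, 223, 223, 223, 223, 223, 223, 223, 223]
t=12: [266, 266, 266, 266, 266, 266, 266, 266, 266, 266, 266, 266]
t=13: [218, 218, 218, 218, 218, 218, 218, 218, 218, 218, 218, 218]
t=14: [269, 269, 269, 269, 269, 269, 269, 269, 269, 269, 269, 269]
t=15: [213, 213, 213, 213, 213, 213, 213, 213, 213, 213, 213, 213]
t=16: [273, 273, 273, 273, 273, 273, 273, 273, 273, 273, 273, 273]
t=17: [207, 207, 207, 207, 207, 207, 207, 207, 207, 207, 207, 207]
t=18: [276, 276, 276, 276, 276, 276, 276, 276, 276, 276, 276, 276]
t=19: [202, 202, 202, 202, 202, 202, 202, 202, 202, 202, 202, 202]
t=20: [278, 278, 278, 278, 278, 278, 278, 278, 278, 278, 278, 278]
t=21: [198, 198, 198, 198, 198, 198, 198, 198, 198, 198, 198, 198]
t=22: [279, 279, 279, 279, 279, 279, 279, 279, 279, 279, 279, 279]
t=23: [197, 197, 197, 197, 197, 197, 197, 197, 197, 197, 197, 197]
t=24: [279, 279, 279, 279, 279, 279, 279, 279, 279, 279, 279, 279]

Answer: 2
Key observation: The state at step 22, [279, 279, 279, 279, 279, 279, 279, 279, 279, 279, 279, 279], reappears at step 24 — and no state repeats earlier — so the cycle the system enters has period 2.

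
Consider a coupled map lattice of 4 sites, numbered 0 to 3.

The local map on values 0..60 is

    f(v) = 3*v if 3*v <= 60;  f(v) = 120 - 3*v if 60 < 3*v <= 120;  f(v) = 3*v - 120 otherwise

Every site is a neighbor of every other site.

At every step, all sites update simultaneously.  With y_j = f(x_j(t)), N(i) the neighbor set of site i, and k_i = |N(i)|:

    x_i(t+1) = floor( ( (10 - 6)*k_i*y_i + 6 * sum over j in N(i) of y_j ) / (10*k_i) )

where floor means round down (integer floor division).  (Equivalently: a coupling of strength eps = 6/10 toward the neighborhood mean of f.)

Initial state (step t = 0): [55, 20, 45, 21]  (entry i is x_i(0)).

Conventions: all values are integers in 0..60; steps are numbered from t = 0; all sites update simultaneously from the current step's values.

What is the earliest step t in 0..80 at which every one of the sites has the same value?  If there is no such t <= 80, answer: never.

Simulating step by step:
t=0: [55, 20, 45, 21]  (not all equal)
t=1: [44, 47, 38, 46]  (not all equal)
t=2: [13, 15, 12, 15]  (not all equal)
t=3: [40, 42, 40, 42]  (not all equal)
t=4: [2, 3, 2, 3]  (not all equal)
t=5: [7, 7, 7, 7]  (all equal)

Answer: 5
Key observation: Synchronization is absorbing here: once all sites are equal they stay equal, and step 5 is the first all-equal step.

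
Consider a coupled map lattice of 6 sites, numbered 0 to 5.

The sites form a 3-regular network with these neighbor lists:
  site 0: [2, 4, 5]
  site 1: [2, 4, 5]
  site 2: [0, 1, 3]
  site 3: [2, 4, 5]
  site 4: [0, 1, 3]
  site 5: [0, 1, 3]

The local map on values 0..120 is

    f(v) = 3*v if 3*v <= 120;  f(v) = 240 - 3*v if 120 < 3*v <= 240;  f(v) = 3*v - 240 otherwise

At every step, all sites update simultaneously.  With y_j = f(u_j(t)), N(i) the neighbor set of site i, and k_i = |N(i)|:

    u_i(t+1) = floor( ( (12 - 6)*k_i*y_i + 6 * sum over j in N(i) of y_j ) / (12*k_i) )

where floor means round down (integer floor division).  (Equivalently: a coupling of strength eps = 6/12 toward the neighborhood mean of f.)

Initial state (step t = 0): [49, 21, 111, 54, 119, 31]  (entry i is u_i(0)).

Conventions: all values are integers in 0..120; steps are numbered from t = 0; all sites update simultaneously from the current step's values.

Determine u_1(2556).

Answer: u_1(2556) = 30
Key observation: The state at step 13, [90, 90, 90, 90, 90, 90], reappears at step 15: the system is in a cycle of period 2 from step 13 on.  Therefore the state at step 2556 equals the state at step 13 + ((2556 - 13) mod 2) = 14, which is [30, 30, 30, 30, 30, 30].

Derivation:
t=0: [49, 21, 111, 54, 119, 31]
t=1: [97, 82, 85, 89, 97, 85]
t=2: [39, 16, 21, 27, 39, 21]
t=3: [99, 64, 72, 81, 99, 72]
t=4: [46, 41, 30, 19, 46, 30]
t=5: [98, 105, 91, 75, 97, 91]
t=6: [46, 57, 40, 27, 49, 40]
t=7: [106, 90, 102, 96, 88, 102]
t=8: [65, 41, 59, 50, 38, 59]
t=9: [62, 98, 73, 85, 99, 73]
t=10: [43, 43, 31, 24, 49, 31]
t=11: [102, 102, 95, 82, 95, 95]
t=12: [55, 55, 45, 25, 45, 45]
t=13: [90, 90, 90, 90, 90, 90]
t=14: [30, 30, 30, 30, 30, 30]
t=15: [90, 90, 90, 90, 90, 90]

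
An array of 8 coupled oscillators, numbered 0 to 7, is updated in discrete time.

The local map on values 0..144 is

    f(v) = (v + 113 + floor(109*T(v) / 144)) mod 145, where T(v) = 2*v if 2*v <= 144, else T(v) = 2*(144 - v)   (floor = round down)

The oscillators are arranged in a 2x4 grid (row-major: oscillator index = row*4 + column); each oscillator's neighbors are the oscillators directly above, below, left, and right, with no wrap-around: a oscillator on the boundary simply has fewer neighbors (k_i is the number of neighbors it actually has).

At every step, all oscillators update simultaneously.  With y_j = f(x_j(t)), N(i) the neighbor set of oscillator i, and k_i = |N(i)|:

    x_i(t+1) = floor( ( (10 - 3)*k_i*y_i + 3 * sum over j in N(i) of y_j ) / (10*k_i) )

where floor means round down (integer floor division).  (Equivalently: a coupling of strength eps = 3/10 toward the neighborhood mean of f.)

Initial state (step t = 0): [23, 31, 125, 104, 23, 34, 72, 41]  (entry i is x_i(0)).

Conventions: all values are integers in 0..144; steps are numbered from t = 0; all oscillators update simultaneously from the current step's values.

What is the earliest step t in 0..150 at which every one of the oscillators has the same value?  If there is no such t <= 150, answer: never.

Answer: 11
Key observation: Synchronization is absorbing here: once all oscillators are equal they stay equal, and step 11 is the first all-equal step.

Derivation:
t=0: [23, 31, 125, 104, 23, 34, 72, 41]  (not all equal)
t=1: [28, 51, 102, 121, 29, 44, 27, 70]  (not all equal)
t=2: [47, 92, 118, 127, 45, 71, 59, 123]  (not all equal)
t=3: [93, 117, 124, 121, 69, 34, 106, 120]  (not all equal)
t=4: [136, 118, 123, 123, 127, 76, 121, 124]  (not all equal)
t=5: [117, 111, 122, 122, 101, 37, 110, 122]  (not all equal)
t=6: [126, 120, 124, 123, 121, 81, 121, 123]  (not all equal)
t=7: [121, 125, 122, 122, 125, 137, 124, 122]  (not all equal)
t=8: [122, 120, 122, 123, 120, 116, 121, 122]  (not all equal)
t=9: [123, 124, 123, 122, 124, 125, 123, 122]  (not all equal)
t=10: [122, 121, 122, 122, 121, 121, 122, 122]  (not all equal)
t=11: [123, 123, 123, 123, 123, 123, 123, 123]  (all equal)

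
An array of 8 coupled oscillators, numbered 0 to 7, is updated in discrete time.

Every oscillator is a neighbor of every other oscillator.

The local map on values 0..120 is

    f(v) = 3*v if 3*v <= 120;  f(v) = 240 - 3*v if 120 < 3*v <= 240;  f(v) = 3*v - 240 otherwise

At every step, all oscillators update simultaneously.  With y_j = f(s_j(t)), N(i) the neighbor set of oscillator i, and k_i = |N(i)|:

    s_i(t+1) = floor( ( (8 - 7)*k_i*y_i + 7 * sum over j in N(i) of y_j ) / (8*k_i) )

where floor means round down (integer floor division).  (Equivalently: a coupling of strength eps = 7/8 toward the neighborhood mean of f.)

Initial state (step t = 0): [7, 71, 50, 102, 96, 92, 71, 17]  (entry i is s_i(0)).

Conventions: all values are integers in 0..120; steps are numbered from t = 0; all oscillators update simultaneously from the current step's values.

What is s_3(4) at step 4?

Simulating step by step:
t=0: [7, 71, 50, 102, 96, 92, 71, 17]
t=1: [45, 45, 45, 45, 45, 45, 45, 45]
t=2: [105, 105, 105, 105, 105, 105, 105, 105]
t=3: [75, 75, 75, 75, 75, 75, 75, 75]
t=4: [15, 15, 15, 15, 15, 15, 15, 15]

Answer: s_3(4) = 15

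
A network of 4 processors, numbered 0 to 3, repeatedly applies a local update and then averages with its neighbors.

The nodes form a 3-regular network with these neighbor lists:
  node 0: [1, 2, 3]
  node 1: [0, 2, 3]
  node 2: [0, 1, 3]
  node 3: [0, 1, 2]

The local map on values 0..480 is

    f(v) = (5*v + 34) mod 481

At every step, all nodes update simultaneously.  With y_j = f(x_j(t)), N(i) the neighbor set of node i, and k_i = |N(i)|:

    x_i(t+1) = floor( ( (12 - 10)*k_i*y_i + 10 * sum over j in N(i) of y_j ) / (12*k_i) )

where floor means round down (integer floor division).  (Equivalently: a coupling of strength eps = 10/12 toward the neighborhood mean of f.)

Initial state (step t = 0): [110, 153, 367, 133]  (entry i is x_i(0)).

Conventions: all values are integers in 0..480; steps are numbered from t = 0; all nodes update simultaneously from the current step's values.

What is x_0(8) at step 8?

Answer: x_0(8) = 261

Derivation:
t=0: [110, 153, 367, 133]
t=1: [284, 260, 248, 271]
t=2: [310, 270, 277, 264]
t=3: [376, 345, 341, 348]
t=4: [340, 357, 359, 356]
t=5: [363, 353, 352, 354]
t=6: [364, 369, 370, 369]
t=7: [433, 430, 429, 430]
t=8: [261, 262, 263, 262]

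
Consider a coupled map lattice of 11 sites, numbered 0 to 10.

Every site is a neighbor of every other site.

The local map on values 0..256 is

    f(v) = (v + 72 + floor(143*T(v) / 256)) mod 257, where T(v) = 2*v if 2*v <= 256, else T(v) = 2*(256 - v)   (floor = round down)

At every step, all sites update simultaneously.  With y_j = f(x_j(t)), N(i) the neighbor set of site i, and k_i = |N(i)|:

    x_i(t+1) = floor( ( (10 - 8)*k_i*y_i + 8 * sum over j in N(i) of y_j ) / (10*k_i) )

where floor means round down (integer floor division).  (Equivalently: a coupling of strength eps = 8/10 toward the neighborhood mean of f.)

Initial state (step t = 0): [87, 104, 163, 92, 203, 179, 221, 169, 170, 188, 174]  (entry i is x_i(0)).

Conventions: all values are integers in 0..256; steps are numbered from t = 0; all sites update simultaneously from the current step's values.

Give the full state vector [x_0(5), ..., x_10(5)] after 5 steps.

Answer: [74, 74, 74, 74, 74, 74, 74, 74, 74, 74, 74]

Derivation:
t=0: [87, 104, 163, 92, 203, 179, 221, 169, 170, 188, 174]
t=1: [105, 78, 84, 75, 83, 84, 83, 84, 84, 84, 84]
t=2: [203, 227, 229, 226, 229, 229, 229, 229, 229, 229, 229]
t=3: [74, 74, 74, 74, 74, 74, 74, 74, 74, 74, 74]
t=4: [228, 228, 228, 228, 228, 228, 228, 228, 228, 228, 228]
t=5: [74, 74, 74, 74, 74, 74, 74, 74, 74, 74, 74]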